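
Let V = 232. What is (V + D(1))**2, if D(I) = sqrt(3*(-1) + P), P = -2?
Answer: (232 + I*sqrt(5))**2 ≈ 53819.0 + 1037.5*I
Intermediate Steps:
D(I) = I*sqrt(5) (D(I) = sqrt(3*(-1) - 2) = sqrt(-3 - 2) = sqrt(-5) = I*sqrt(5))
(V + D(1))**2 = (232 + I*sqrt(5))**2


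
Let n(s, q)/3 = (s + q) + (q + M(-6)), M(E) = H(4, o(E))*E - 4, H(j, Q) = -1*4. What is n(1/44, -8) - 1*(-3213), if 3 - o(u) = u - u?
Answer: 141903/44 ≈ 3225.1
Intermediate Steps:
o(u) = 3 (o(u) = 3 - (u - u) = 3 - 1*0 = 3 + 0 = 3)
H(j, Q) = -4
M(E) = -4 - 4*E (M(E) = -4*E - 4 = -4 - 4*E)
n(s, q) = 60 + 3*s + 6*q (n(s, q) = 3*((s + q) + (q + (-4 - 4*(-6)))) = 3*((q + s) + (q + (-4 + 24))) = 3*((q + s) + (q + 20)) = 3*((q + s) + (20 + q)) = 3*(20 + s + 2*q) = 60 + 3*s + 6*q)
n(1/44, -8) - 1*(-3213) = (60 + 3/44 + 6*(-8)) - 1*(-3213) = (60 + 3*(1/44) - 48) + 3213 = (60 + 3/44 - 48) + 3213 = 531/44 + 3213 = 141903/44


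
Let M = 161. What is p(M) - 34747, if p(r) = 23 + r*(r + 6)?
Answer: -7837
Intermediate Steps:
p(r) = 23 + r*(6 + r)
p(M) - 34747 = (23 + 161² + 6*161) - 34747 = (23 + 25921 + 966) - 34747 = 26910 - 34747 = -7837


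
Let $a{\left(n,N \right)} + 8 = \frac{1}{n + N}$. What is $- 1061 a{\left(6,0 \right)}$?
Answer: $\frac{49867}{6} \approx 8311.2$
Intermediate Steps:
$a{\left(n,N \right)} = -8 + \frac{1}{N + n}$ ($a{\left(n,N \right)} = -8 + \frac{1}{n + N} = -8 + \frac{1}{N + n}$)
$- 1061 a{\left(6,0 \right)} = - 1061 \frac{1 - 0 - 48}{0 + 6} = - 1061 \frac{1 + 0 - 48}{6} = - 1061 \cdot \frac{1}{6} \left(-47\right) = \left(-1061\right) \left(- \frac{47}{6}\right) = \frac{49867}{6}$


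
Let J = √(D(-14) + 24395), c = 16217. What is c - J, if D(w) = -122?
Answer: 16217 - 3*√2697 ≈ 16061.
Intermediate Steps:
J = 3*√2697 (J = √(-122 + 24395) = √24273 = 3*√2697 ≈ 155.80)
c - J = 16217 - 3*√2697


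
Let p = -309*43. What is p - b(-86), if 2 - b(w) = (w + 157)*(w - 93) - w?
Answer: -25912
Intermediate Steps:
p = -13287
b(w) = 2 + w - (-93 + w)*(157 + w) (b(w) = 2 - ((w + 157)*(w - 93) - w) = 2 - ((157 + w)*(-93 + w) - w) = 2 - ((-93 + w)*(157 + w) - w) = 2 - (-w + (-93 + w)*(157 + w)) = 2 + (w - (-93 + w)*(157 + w)) = 2 + w - (-93 + w)*(157 + w))
p - b(-86) = -13287 - (14603 - 1*(-86)² - 63*(-86)) = -13287 - (14603 - 1*7396 + 5418) = -13287 - (14603 - 7396 + 5418) = -13287 - 1*12625 = -13287 - 12625 = -25912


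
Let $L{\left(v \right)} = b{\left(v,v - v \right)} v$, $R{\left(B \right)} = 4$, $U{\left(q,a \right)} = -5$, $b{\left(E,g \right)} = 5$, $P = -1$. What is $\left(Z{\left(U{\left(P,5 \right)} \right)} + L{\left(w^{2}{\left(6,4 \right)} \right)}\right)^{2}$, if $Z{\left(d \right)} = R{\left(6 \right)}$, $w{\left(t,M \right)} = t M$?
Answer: $8317456$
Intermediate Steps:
$w{\left(t,M \right)} = M t$
$Z{\left(d \right)} = 4$
$L{\left(v \right)} = 5 v$
$\left(Z{\left(U{\left(P,5 \right)} \right)} + L{\left(w^{2}{\left(6,4 \right)} \right)}\right)^{2} = \left(4 + 5 \left(4 \cdot 6\right)^{2}\right)^{2} = \left(4 + 5 \cdot 24^{2}\right)^{2} = \left(4 + 5 \cdot 576\right)^{2} = \left(4 + 2880\right)^{2} = 2884^{2} = 8317456$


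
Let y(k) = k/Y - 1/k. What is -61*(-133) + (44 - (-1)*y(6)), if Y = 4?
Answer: 24475/3 ≈ 8158.3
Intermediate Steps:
y(k) = -1/k + k/4 (y(k) = k/4 - 1/k = -1/k + k/4)
-61*(-133) + (44 - (-1)*y(6)) = -61*(-133) + (44 - (-1)*(-1/6 + (1/4)*6)) = 8113 + (44 - (-1)*(-1*1/6 + 3/2)) = 8113 + (44 - (-1)*(-1/6 + 3/2)) = 8113 + (44 - (-1)*4/3) = 8113 + (44 - 1*(-4/3)) = 8113 + (44 + 4/3) = 8113 + 136/3 = 24475/3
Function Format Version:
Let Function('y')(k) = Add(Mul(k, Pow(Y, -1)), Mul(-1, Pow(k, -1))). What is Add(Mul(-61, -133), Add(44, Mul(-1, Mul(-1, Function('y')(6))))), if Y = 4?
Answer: Rational(24475, 3) ≈ 8158.3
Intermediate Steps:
Function('y')(k) = Add(Mul(-1, Pow(k, -1)), Mul(Rational(1, 4), k)) (Function('y')(k) = Add(Mul(k, Pow(4, -1)), Mul(-1, Pow(k, -1))) = Add(Mul(k, Rational(1, 4)), Mul(-1, Pow(k, -1))) = Add(Mul(Rational(1, 4), k), Mul(-1, Pow(k, -1))) = Add(Mul(-1, Pow(k, -1)), Mul(Rational(1, 4), k)))
Add(Mul(-61, -133), Add(44, Mul(-1, Mul(-1, Function('y')(6))))) = Add(Mul(-61, -133), Add(44, Mul(-1, Mul(-1, Add(Mul(-1, Pow(6, -1)), Mul(Rational(1, 4), 6)))))) = Add(8113, Add(44, Mul(-1, Mul(-1, Add(Mul(-1, Rational(1, 6)), Rational(3, 2)))))) = Add(8113, Add(44, Mul(-1, Mul(-1, Add(Rational(-1, 6), Rational(3, 2)))))) = Add(8113, Add(44, Mul(-1, Mul(-1, Rational(4, 3))))) = Add(8113, Add(44, Mul(-1, Rational(-4, 3)))) = Add(8113, Add(44, Rational(4, 3))) = Add(8113, Rational(136, 3)) = Rational(24475, 3)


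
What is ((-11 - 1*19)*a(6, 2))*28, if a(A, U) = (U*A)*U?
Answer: -20160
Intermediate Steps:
a(A, U) = A*U² (a(A, U) = (A*U)*U = A*U²)
((-11 - 1*19)*a(6, 2))*28 = ((-11 - 1*19)*(6*2²))*28 = ((-11 - 19)*(6*4))*28 = -30*24*28 = -720*28 = -20160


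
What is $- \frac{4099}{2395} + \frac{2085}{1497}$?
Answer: $- \frac{380876}{1195105} \approx -0.3187$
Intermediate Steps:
$- \frac{4099}{2395} + \frac{2085}{1497} = \left(-4099\right) \frac{1}{2395} + 2085 \cdot \frac{1}{1497} = - \frac{4099}{2395} + \frac{695}{499} = - \frac{380876}{1195105}$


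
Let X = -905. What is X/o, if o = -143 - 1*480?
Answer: 905/623 ≈ 1.4526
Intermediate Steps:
o = -623 (o = -143 - 480 = -623)
X/o = -905/(-623) = -905*(-1/623) = 905/623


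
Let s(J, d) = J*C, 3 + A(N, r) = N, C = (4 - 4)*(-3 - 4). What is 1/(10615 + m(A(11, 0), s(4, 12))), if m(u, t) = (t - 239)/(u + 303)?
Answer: 311/3301026 ≈ 9.4213e-5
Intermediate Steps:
C = 0 (C = 0*(-7) = 0)
A(N, r) = -3 + N
s(J, d) = 0 (s(J, d) = J*0 = 0)
m(u, t) = (-239 + t)/(303 + u)
1/(10615 + m(A(11, 0), s(4, 12))) = 1/(10615 + (-239 + 0)/(303 + (-3 + 11))) = 1/(10615 - 239/(303 + 8)) = 1/(10615 - 239/311) = 1/(3301026/311) = 311/3301026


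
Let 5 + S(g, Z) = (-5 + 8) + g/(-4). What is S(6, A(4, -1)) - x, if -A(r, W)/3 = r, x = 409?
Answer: -825/2 ≈ -412.50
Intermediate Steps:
A(r, W) = -3*r
S(g, Z) = -2 - g/4 (S(g, Z) = -5 + ((-5 + 8) + g/(-4)) = -5 + (3 + g*(-1/4)) = -5 + (3 - g/4) = -2 - g/4)
S(6, A(4, -1)) - x = (-2 - 1/4*6) - 1*409 = (-2 - 3/2) - 409 = -7/2 - 409 = -825/2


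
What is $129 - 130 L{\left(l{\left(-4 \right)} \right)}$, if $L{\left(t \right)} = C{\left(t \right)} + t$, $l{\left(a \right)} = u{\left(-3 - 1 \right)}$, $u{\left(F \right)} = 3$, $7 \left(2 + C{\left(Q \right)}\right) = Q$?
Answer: $- \frac{397}{7} \approx -56.714$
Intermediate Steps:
$C{\left(Q \right)} = -2 + \frac{Q}{7}$
$l{\left(a \right)} = 3$
$L{\left(t \right)} = -2 + \frac{8 t}{7}$ ($L{\left(t \right)} = \left(-2 + \frac{t}{7}\right) + t = -2 + \frac{8 t}{7}$)
$129 - 130 L{\left(l{\left(-4 \right)} \right)} = 129 - 130 \left(-2 + \frac{8}{7} \cdot 3\right) = 129 - 130 \left(-2 + \frac{24}{7}\right) = 129 - \frac{1300}{7} = - \frac{397}{7}$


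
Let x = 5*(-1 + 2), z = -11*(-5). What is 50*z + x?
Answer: 2755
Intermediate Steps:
z = 55
x = 5 (x = 5*1 = 5)
50*z + x = 50*55 + 5 = 2750 + 5 = 2755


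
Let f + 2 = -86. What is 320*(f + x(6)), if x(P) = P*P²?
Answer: 40960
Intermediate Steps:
f = -88 (f = -2 - 86 = -88)
x(P) = P³
320*(f + x(6)) = 320*(-88 + 6³) = 320*(-88 + 216) = 320*128 = 40960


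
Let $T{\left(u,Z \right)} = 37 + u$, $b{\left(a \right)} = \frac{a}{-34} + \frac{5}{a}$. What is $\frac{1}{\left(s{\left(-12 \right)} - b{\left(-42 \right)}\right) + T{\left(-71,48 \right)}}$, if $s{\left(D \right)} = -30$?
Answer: $- \frac{714}{46493} \approx -0.015357$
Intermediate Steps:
$b{\left(a \right)} = \frac{5}{a} - \frac{a}{34}$ ($b{\left(a \right)} = a \left(- \frac{1}{34}\right) + \frac{5}{a} = - \frac{a}{34} + \frac{5}{a} = \frac{5}{a} - \frac{a}{34}$)
$\frac{1}{\left(s{\left(-12 \right)} - b{\left(-42 \right)}\right) + T{\left(-71,48 \right)}} = \frac{1}{\left(-30 - \left(\frac{5}{-42} - - \frac{21}{17}\right)\right) + \left(37 - 71\right)} = \frac{1}{\left(-30 - \left(5 \left(- \frac{1}{42}\right) + \frac{21}{17}\right)\right) - 34} = \frac{1}{\left(-30 - \left(- \frac{5}{42} + \frac{21}{17}\right)\right) - 34} = \frac{1}{\left(-30 - \frac{797}{714}\right) - 34} = \frac{1}{- \frac{22217}{714} - 34} = \frac{1}{- \frac{46493}{714}} = - \frac{714}{46493}$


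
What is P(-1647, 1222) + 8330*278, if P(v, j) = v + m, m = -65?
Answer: 2314028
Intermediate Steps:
P(v, j) = -65 + v (P(v, j) = v - 65 = -65 + v)
P(-1647, 1222) + 8330*278 = (-65 - 1647) + 8330*278 = -1712 + 2315740 = 2314028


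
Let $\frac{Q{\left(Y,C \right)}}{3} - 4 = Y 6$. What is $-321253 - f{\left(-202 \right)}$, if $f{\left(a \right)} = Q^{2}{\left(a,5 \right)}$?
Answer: $-13454629$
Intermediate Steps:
$Q{\left(Y,C \right)} = 12 + 18 Y$ ($Q{\left(Y,C \right)} = 12 + 3 Y 6 = 12 + 3 \cdot 6 Y = 12 + 18 Y$)
$f{\left(a \right)} = \left(12 + 18 a\right)^{2}$
$-321253 - f{\left(-202 \right)} = -321253 - 36 \left(2 + 3 \left(-202\right)\right)^{2} = -321253 - 36 \left(2 - 606\right)^{2} = -321253 - 36 \left(-604\right)^{2} = -321253 - 36 \cdot 364816 = -321253 - 13133376 = -13454629$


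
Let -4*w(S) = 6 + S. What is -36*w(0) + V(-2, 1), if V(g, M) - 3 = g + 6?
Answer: 61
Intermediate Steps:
w(S) = -3/2 - S/4 (w(S) = -(6 + S)/4 = -3/2 - S/4)
V(g, M) = 9 + g (V(g, M) = 3 + (g + 6) = 3 + (6 + g) = 9 + g)
-36*w(0) + V(-2, 1) = -36*(-3/2 - 1/4*0) + (9 - 2) = -36*(-3/2 + 0) + 7 = -36*(-3/2) + 7 = 54 + 7 = 61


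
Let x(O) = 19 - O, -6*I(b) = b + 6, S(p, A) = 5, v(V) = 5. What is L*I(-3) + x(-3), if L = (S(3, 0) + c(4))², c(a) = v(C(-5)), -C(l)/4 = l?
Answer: -28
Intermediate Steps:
C(l) = -4*l
I(b) = -1 - b/6 (I(b) = -(b + 6)/6 = -(6 + b)/6 = -1 - b/6)
c(a) = 5
L = 100 (L = (5 + 5)² = 10² = 100)
L*I(-3) + x(-3) = 100*(-1 - ⅙*(-3)) + (19 - 1*(-3)) = 100*(-1 + ½) + (19 + 3) = 100*(-½) + 22 = -50 + 22 = -28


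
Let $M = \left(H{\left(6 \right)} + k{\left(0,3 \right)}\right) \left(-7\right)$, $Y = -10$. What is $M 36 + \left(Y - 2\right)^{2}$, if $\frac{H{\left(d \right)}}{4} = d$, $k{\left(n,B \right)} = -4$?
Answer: $-4896$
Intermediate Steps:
$H{\left(d \right)} = 4 d$
$M = -140$ ($M = \left(4 \cdot 6 - 4\right) \left(-7\right) = \left(24 - 4\right) \left(-7\right) = 20 \left(-7\right) = -140$)
$M 36 + \left(Y - 2\right)^{2} = \left(-140\right) 36 + \left(-10 - 2\right)^{2} = -5040 + \left(-12\right)^{2} = -5040 + 144 = -4896$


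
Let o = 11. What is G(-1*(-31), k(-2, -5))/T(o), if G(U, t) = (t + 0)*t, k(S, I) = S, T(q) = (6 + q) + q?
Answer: ⅐ ≈ 0.14286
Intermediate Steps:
T(q) = 6 + 2*q
G(U, t) = t² (G(U, t) = t*t = t²)
G(-1*(-31), k(-2, -5))/T(o) = (-2)²/(6 + 2*11) = 4/(6 + 22) = 4/28 = 4*(1/28) = ⅐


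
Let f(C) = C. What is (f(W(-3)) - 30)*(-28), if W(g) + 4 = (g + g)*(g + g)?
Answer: -56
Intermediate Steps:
W(g) = -4 + 4*g**2 (W(g) = -4 + (g + g)*(g + g) = -4 + (2*g)*(2*g) = -4 + 4*g**2)
(f(W(-3)) - 30)*(-28) = ((-4 + 4*(-3)**2) - 30)*(-28) = ((-4 + 4*9) - 30)*(-28) = ((-4 + 36) - 30)*(-28) = (32 - 30)*(-28) = 2*(-28) = -56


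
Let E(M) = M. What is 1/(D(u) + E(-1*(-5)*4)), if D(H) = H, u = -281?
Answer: -1/261 ≈ -0.0038314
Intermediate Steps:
1/(D(u) + E(-1*(-5)*4)) = 1/(-281 - 1*(-5)*4) = 1/(-281 + 5*4) = 1/(-281 + 20) = 1/(-261) = -1/261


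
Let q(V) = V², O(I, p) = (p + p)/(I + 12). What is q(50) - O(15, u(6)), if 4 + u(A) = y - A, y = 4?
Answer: 22504/9 ≈ 2500.4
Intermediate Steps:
u(A) = -A (u(A) = -4 + (4 - A) = -A)
O(I, p) = 2*p/(12 + I) (O(I, p) = (2*p)/(12 + I) = 2*p/(12 + I))
q(50) - O(15, u(6)) = 50² - 2*(-1*6)/(12 + 15) = 2500 - 2*(-6)/27 = 2500 - 1*(-4/9) = 2500 + 4/9 = 22504/9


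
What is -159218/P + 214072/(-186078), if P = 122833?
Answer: -27961036490/11428259487 ≈ -2.4467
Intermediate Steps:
-159218/P + 214072/(-186078) = -159218/122833 + 214072/(-186078) = -159218*1/122833 + 214072*(-1/186078) = -159218/122833 - 107036/93039 = -27961036490/11428259487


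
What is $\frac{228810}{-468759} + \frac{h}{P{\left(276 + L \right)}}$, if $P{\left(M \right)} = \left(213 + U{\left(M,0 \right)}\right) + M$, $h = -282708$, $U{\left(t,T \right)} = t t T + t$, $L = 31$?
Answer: $- \frac{44237048414}{129221231} \approx -342.34$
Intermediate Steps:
$U{\left(t,T \right)} = t + T t^{2}$ ($U{\left(t,T \right)} = t^{2} T + t = T t^{2} + t = t + T t^{2}$)
$P{\left(M \right)} = 213 + 2 M$ ($P{\left(M \right)} = \left(213 + M \left(1 + 0 M\right)\right) + M = \left(213 + M \left(1 + 0\right)\right) + M = \left(213 + M 1\right) + M = \left(213 + M\right) + M = 213 + 2 M$)
$\frac{228810}{-468759} + \frac{h}{P{\left(276 + L \right)}} = \frac{228810}{-468759} - \frac{282708}{213 + 2 \left(276 + 31\right)} = 228810 \left(- \frac{1}{468759}\right) - \frac{282708}{213 + 2 \cdot 307} = - \frac{76270}{156253} - \frac{282708}{213 + 614} = - \frac{76270}{156253} - \frac{282708}{827} = - \frac{44237048414}{129221231}$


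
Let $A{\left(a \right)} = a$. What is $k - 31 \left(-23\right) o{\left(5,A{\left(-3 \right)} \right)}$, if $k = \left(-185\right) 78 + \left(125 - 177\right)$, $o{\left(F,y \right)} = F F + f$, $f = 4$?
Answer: $6195$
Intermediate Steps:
$o{\left(F,y \right)} = 4 + F^{2}$ ($o{\left(F,y \right)} = F F + 4 = F^{2} + 4 = 4 + F^{2}$)
$k = -14482$ ($k = -14430 + \left(125 - 177\right) = -14430 - 52 = -14482$)
$k - 31 \left(-23\right) o{\left(5,A{\left(-3 \right)} \right)} = -14482 - 31 \left(-23\right) \left(4 + 5^{2}\right) = -14482 - - 713 \left(4 + 25\right) = -14482 - \left(-713\right) 29 = -14482 - -20677 = -14482 + 20677 = 6195$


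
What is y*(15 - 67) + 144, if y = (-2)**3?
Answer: 560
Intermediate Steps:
y = -8
y*(15 - 67) + 144 = -8*(15 - 67) + 144 = -8*(-52) + 144 = 416 + 144 = 560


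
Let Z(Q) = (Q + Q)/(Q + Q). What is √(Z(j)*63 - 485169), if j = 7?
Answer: I*√485106 ≈ 696.5*I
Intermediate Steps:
Z(Q) = 1 (Z(Q) = (2*Q)/((2*Q)) = (2*Q)*(1/(2*Q)) = 1)
√(Z(j)*63 - 485169) = √(1*63 - 485169) = √(63 - 485169) = √(-485106) = I*√485106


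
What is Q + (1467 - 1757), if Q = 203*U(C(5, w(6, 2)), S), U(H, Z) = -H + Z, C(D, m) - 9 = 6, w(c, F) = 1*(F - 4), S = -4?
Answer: -4147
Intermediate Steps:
w(c, F) = -4 + F (w(c, F) = 1*(-4 + F) = -4 + F)
C(D, m) = 15 (C(D, m) = 9 + 6 = 15)
U(H, Z) = Z - H
Q = -3857 (Q = 203*(-4 - 1*15) = 203*(-4 - 15) = 203*(-19) = -3857)
Q + (1467 - 1757) = -3857 + (1467 - 1757) = -3857 - 290 = -4147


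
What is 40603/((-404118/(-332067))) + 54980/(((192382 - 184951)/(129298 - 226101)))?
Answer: -227846329222121/333666762 ≈ -6.8286e+5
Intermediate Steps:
40603/((-404118/(-332067))) + 54980/(((192382 - 184951)/(129298 - 226101))) = 40603/((-404118*(-1/332067))) + 54980/((7431/(-96803))) = 40603/(134706/110689) + 54980/((7431*(-1/96803))) = 40603*(110689/134706) + 54980/(-7431/96803) = 4494305467/134706 + 54980*(-96803/7431) = 4494305467/134706 - 5322228940/7431 = -227846329222121/333666762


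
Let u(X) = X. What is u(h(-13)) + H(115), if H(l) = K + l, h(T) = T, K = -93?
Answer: 9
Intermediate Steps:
H(l) = -93 + l
u(h(-13)) + H(115) = -13 + (-93 + 115) = -13 + 22 = 9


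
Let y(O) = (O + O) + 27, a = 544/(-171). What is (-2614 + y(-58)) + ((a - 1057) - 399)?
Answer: -711733/171 ≈ -4162.2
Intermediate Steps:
a = -544/171 (a = 544*(-1/171) = -544/171 ≈ -3.1813)
y(O) = 27 + 2*O (y(O) = 2*O + 27 = 27 + 2*O)
(-2614 + y(-58)) + ((a - 1057) - 399) = (-2614 + (27 + 2*(-58))) + ((-544/171 - 1057) - 399) = (-2614 + (27 - 116)) + (-181291/171 - 399) = (-2614 - 89) - 249520/171 = -2703 - 249520/171 = -711733/171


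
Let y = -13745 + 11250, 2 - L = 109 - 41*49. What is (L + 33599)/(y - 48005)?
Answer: -35501/50500 ≈ -0.70299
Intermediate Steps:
L = 1902 (L = 2 - (109 - 41*49) = 2 - (109 - 2009) = 2 - 1*(-1900) = 2 + 1900 = 1902)
y = -2495
(L + 33599)/(y - 48005) = (1902 + 33599)/(-2495 - 48005) = 35501/(-50500) = 35501*(-1/50500) = -35501/50500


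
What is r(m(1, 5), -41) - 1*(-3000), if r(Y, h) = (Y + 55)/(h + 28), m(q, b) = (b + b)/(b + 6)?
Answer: 428385/143 ≈ 2995.7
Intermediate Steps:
m(q, b) = 2*b/(6 + b) (m(q, b) = (2*b)/(6 + b) = 2*b/(6 + b))
r(Y, h) = (55 + Y)/(28 + h)
r(m(1, 5), -41) - 1*(-3000) = (55 + 2*5/(6 + 5))/(28 - 41) - 1*(-3000) = (55 + 2*5/11)/(-13) + 3000 = -(55 + 2*5*(1/11))/13 + 3000 = -(55 + 10/11)/13 + 3000 = -1/13*615/11 + 3000 = -615/143 + 3000 = 428385/143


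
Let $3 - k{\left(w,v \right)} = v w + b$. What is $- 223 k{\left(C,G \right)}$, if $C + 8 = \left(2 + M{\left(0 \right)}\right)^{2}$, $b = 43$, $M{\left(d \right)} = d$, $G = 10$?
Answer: $0$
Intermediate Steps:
$C = -4$ ($C = -8 + \left(2 + 0\right)^{2} = -8 + 2^{2} = -8 + 4 = -4$)
$k{\left(w,v \right)} = -40 - v w$ ($k{\left(w,v \right)} = 3 - \left(v w + 43\right) = 3 - \left(43 + v w\right) = -40 - v w$)
$- 223 k{\left(C,G \right)} = - 223 \left(-40 - 10 \left(-4\right)\right) = - 223 \left(-40 + 40\right) = \left(-223\right) 0 = 0$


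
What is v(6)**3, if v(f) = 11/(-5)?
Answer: -1331/125 ≈ -10.648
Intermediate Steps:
v(f) = -11/5 (v(f) = 11*(-1/5) = -11/5)
v(6)**3 = (-11/5)**3 = -1331/125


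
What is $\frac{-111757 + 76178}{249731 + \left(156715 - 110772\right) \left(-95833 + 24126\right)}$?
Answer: $\frac{35579}{3294184970} \approx 1.0801 \cdot 10^{-5}$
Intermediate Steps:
$\frac{-111757 + 76178}{249731 + \left(156715 - 110772\right) \left(-95833 + 24126\right)} = - \frac{35579}{249731 + 45943 \left(-71707\right)} = - \frac{35579}{249731 - 3294434701} = - \frac{35579}{-3294184970} = \left(-35579\right) \left(- \frac{1}{3294184970}\right) = \frac{35579}{3294184970}$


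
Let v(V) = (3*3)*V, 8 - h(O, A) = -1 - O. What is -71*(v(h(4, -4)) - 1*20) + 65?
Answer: -6822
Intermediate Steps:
h(O, A) = 9 + O (h(O, A) = 8 - (-1 - O) = 8 + (1 + O) = 9 + O)
v(V) = 9*V
-71*(v(h(4, -4)) - 1*20) + 65 = -71*(9*(9 + 4) - 1*20) + 65 = -71*(9*13 - 20) + 65 = -71*(117 - 20) + 65 = -71*97 + 65 = -6887 + 65 = -6822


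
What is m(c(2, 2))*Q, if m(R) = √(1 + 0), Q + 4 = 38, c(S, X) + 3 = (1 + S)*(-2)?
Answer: 34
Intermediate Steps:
c(S, X) = -5 - 2*S (c(S, X) = -3 + (1 + S)*(-2) = -3 + (-2 - 2*S) = -5 - 2*S)
Q = 34 (Q = -4 + 38 = 34)
m(R) = 1 (m(R) = √1 = 1)
m(c(2, 2))*Q = 1*34 = 34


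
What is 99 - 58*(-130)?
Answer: 7639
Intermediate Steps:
99 - 58*(-130) = 99 + 7540 = 7639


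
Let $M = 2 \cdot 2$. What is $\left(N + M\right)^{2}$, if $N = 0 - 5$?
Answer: $1$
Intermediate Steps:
$N = -5$
$M = 4$
$\left(N + M\right)^{2} = \left(-5 + 4\right)^{2} = \left(-1\right)^{2} = 1$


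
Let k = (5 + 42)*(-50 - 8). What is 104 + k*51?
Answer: -138922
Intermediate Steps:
k = -2726 (k = 47*(-58) = -2726)
104 + k*51 = 104 - 2726*51 = 104 - 139026 = -138922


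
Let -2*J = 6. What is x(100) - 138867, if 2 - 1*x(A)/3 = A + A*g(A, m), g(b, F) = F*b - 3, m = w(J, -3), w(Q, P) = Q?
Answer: -48261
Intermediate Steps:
J = -3 (J = -1/2*6 = -3)
m = -3
g(b, F) = -3 + F*b
x(A) = 6 - 3*A - 3*A*(-3 - 3*A) (x(A) = 6 - 3*(A + A*(-3 - 3*A)) = 6 + (-3*A - 3*A*(-3 - 3*A)) = 6 - 3*A - 3*A*(-3 - 3*A))
x(100) - 138867 = (6 + 6*100 + 9*100**2) - 138867 = (6 + 600 + 9*10000) - 138867 = (6 + 600 + 90000) - 138867 = 90606 - 138867 = -48261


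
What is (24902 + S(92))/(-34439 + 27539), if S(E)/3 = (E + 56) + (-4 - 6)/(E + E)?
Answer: -2331817/634800 ≈ -3.6733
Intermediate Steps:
S(E) = 168 - 15/E + 3*E (S(E) = 3*((E + 56) + (-4 - 6)/(E + E)) = 3*((56 + E) - 10*1/(2*E)) = 3*((56 + E) - 5/E) = 3*(56 + E - 5/E) = 168 - 15/E + 3*E)
(24902 + S(92))/(-34439 + 27539) = (24902 + (168 - 15/92 + 3*92))/(-34439 + 27539) = (24902 + (168 - 15*1/92 + 276))/(-6900) = (24902 + (168 - 15/92 + 276))*(-1/6900) = (24902 + 40833/92)*(-1/6900) = (2331817/92)*(-1/6900) = -2331817/634800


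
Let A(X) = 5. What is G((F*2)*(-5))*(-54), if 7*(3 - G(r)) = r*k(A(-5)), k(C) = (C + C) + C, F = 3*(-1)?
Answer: 23166/7 ≈ 3309.4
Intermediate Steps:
F = -3
k(C) = 3*C (k(C) = 2*C + C = 3*C)
G(r) = 3 - 15*r/7 (G(r) = 3 - r*3*5/7 = 3 - r*15/7 = 3 - 15*r/7)
G((F*2)*(-5))*(-54) = (3 - 15*(-3*2)*(-5)/7)*(-54) = (3 - (-90)*(-5)/7)*(-54) = (3 - 15/7*30)*(-54) = (3 - 450/7)*(-54) = -429/7*(-54) = 23166/7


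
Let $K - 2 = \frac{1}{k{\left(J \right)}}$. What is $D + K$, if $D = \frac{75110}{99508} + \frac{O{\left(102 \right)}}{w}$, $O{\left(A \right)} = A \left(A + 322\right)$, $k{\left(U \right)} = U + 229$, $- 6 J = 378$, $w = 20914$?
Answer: $\frac{104259723305}{21591519487} \approx 4.8287$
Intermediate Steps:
$J = -63$ ($J = \left(- \frac{1}{6}\right) 378 = -63$)
$k{\left(U \right)} = 229 + U$
$O{\left(A \right)} = A \left(322 + A\right)$
$D = \frac{1468593131}{520277578}$ ($D = \frac{75110}{99508} + \frac{102 \left(322 + 102\right)}{20914} = 75110 \cdot \frac{1}{99508} + 102 \cdot 424 \cdot \frac{1}{20914} = \frac{37555}{49754} + 43248 \cdot \frac{1}{20914} = \frac{37555}{49754} + \frac{21624}{10457} = \frac{1468593131}{520277578} \approx 2.8227$)
$K = \frac{333}{166}$ ($K = 2 + \frac{1}{229 - 63} = 2 + \frac{1}{166} = \frac{333}{166} \approx 2.006$)
$D + K = \frac{1468593131}{520277578} + \frac{333}{166} = \frac{104259723305}{21591519487}$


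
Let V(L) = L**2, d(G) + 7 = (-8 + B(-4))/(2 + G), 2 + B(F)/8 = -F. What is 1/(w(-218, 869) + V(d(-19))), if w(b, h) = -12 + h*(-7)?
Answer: -289/1745326 ≈ -0.00016559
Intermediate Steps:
B(F) = -16 - 8*F (B(F) = -16 + 8*(-F) = -16 - 8*F)
w(b, h) = -12 - 7*h
d(G) = -7 + 8/(2 + G) (d(G) = -7 + (-8 + (-16 - 8*(-4)))/(2 + G) = -7 + (-8 + (-16 + 32))/(2 + G) = -7 + (-8 + 16)/(2 + G) = -7 + 8/(2 + G))
1/(w(-218, 869) + V(d(-19))) = 1/((-12 - 7*869) + ((-6 - 7*(-19))/(2 - 19))**2) = 1/((-12 - 6083) + ((-6 + 133)/(-17))**2) = 1/(-6095 + (-1/17*127)**2) = 1/(-6095 + (-127/17)**2) = 1/(-6095 + 16129/289) = 1/(-1745326/289) = -289/1745326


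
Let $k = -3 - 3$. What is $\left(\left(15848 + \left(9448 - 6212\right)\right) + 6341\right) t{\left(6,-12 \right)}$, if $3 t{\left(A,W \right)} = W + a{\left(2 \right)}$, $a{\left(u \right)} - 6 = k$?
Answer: $-101700$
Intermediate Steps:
$k = -6$ ($k = -3 - 3 = -6$)
$a{\left(u \right)} = 0$ ($a{\left(u \right)} = 6 - 6 = 0$)
$t{\left(A,W \right)} = \frac{W}{3}$ ($t{\left(A,W \right)} = \frac{W + 0}{3} = \frac{W}{3}$)
$\left(\left(15848 + \left(9448 - 6212\right)\right) + 6341\right) t{\left(6,-12 \right)} = \left(\left(15848 + \left(9448 - 6212\right)\right) + 6341\right) \frac{1}{3} \left(-12\right) = \left(\left(15848 + \left(9448 - 6212\right)\right) + 6341\right) \left(-4\right) = \left(\left(15848 + 3236\right) + 6341\right) \left(-4\right) = \left(19084 + 6341\right) \left(-4\right) = 25425 \left(-4\right) = -101700$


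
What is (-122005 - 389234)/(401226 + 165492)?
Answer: -170413/188906 ≈ -0.90210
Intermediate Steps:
(-122005 - 389234)/(401226 + 165492) = -511239/566718 = -511239*1/566718 = -170413/188906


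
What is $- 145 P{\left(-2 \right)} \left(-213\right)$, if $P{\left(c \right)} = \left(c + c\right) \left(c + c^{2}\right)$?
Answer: $-247080$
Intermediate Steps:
$P{\left(c \right)} = 2 c \left(c + c^{2}\right)$
$- 145 P{\left(-2 \right)} \left(-213\right) = - 145 \cdot 2 \left(-2\right)^{2} \left(1 - 2\right) \left(-213\right) = - 145 \cdot 2 \cdot 4 \left(-1\right) \left(-213\right) = \left(-145\right) \left(-8\right) \left(-213\right) = 1160 \left(-213\right) = -247080$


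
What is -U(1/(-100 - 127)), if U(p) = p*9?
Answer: 9/227 ≈ 0.039648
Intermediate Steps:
U(p) = 9*p
-U(1/(-100 - 127)) = -9/(-100 - 127) = -9/(-227) = -9*(-1)/227 = -1*(-9/227) = 9/227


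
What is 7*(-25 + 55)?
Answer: 210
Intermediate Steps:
7*(-25 + 55) = 7*30 = 210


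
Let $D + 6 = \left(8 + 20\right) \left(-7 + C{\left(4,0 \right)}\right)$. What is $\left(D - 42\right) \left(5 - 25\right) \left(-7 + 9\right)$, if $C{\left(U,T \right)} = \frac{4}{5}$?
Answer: $8864$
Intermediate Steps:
$C{\left(U,T \right)} = \frac{4}{5}$ ($C{\left(U,T \right)} = 4 \cdot \frac{1}{5} = \frac{4}{5}$)
$D = - \frac{898}{5}$ ($D = -6 + \left(8 + 20\right) \left(-7 + \frac{4}{5}\right) = -6 + 28 \left(- \frac{31}{5}\right) = -6 - \frac{868}{5} = - \frac{898}{5} \approx -179.6$)
$\left(D - 42\right) \left(5 - 25\right) \left(-7 + 9\right) = \left(- \frac{898}{5} - 42\right) \left(5 - 25\right) \left(-7 + 9\right) = - \frac{1108 \left(\left(-20\right) 2\right)}{5} = \left(- \frac{1108}{5}\right) \left(-40\right) = 8864$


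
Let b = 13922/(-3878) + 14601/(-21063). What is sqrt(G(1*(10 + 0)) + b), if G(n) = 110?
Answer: 2*sqrt(2040071636181)/277831 ≈ 10.282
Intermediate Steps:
b = -1190006/277831 (b = 13922*(-1/3878) + 14601*(-1/21063) = -6961/1939 - 4867/7021 = -1190006/277831 ≈ -4.2832)
sqrt(G(1*(10 + 0)) + b) = sqrt(110 - 1190006/277831) = sqrt(29371404/277831) = 2*sqrt(2040071636181)/277831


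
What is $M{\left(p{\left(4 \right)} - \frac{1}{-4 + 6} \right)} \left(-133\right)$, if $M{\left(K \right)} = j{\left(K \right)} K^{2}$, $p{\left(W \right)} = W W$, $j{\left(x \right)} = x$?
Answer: $- \frac{3962203}{8} \approx -4.9528 \cdot 10^{5}$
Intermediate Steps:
$p{\left(W \right)} = W^{2}$
$M{\left(K \right)} = K^{3}$ ($M{\left(K \right)} = K K^{2} = K^{3}$)
$M{\left(p{\left(4 \right)} - \frac{1}{-4 + 6} \right)} \left(-133\right) = \left(4^{2} - \frac{1}{-4 + 6}\right)^{3} \left(-133\right) = \left(16 - \frac{1}{2}\right)^{3} \left(-133\right) = \left(\frac{31}{2}\right)^{3} \left(-133\right) = \frac{29791}{8} \left(-133\right) = - \frac{3962203}{8}$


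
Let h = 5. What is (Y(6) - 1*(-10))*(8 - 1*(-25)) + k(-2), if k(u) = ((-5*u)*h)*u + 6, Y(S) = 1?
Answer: 269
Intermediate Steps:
k(u) = 6 - 25*u² (k(u) = (-5*u*5)*u + 6 = (-25*u)*u + 6 = -25*u² + 6 = 6 - 25*u²)
(Y(6) - 1*(-10))*(8 - 1*(-25)) + k(-2) = (1 - 1*(-10))*(8 - 1*(-25)) + (6 - 25*(-2)²) = (1 + 10)*(8 + 25) + (6 - 25*4) = 11*33 + (6 - 100) = 363 - 94 = 269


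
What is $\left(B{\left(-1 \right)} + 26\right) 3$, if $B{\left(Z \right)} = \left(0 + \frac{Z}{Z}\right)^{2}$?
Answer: $81$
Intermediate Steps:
$B{\left(Z \right)} = 1$ ($B{\left(Z \right)} = \left(0 + 1\right)^{2} = 1^{2} = 1$)
$\left(B{\left(-1 \right)} + 26\right) 3 = \left(1 + 26\right) 3 = 27 \cdot 3 = 81$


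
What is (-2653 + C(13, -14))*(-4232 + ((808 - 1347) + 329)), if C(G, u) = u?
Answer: 11846814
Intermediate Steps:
(-2653 + C(13, -14))*(-4232 + ((808 - 1347) + 329)) = (-2653 - 14)*(-4232 + ((808 - 1347) + 329)) = -2667*(-4232 + (-539 + 329)) = -2667*(-4232 - 210) = -2667*(-4442) = 11846814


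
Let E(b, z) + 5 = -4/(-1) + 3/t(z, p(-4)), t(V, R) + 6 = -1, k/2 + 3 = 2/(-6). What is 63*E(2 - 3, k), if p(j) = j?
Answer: -90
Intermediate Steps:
k = -20/3 (k = -6 + 2*(2/(-6)) = -6 + 2*(2*(-⅙)) = -6 + 2*(-⅓) = -6 - ⅔ = -20/3 ≈ -6.6667)
t(V, R) = -7 (t(V, R) = -6 - 1 = -7)
E(b, z) = -10/7 (E(b, z) = -5 + (-4/(-1) + 3/(-7)) = -5 + (-4*(-1) + 3*(-⅐)) = -5 + (4 - 3/7) = -5 + 25/7 = -10/7)
63*E(2 - 3, k) = 63*(-10/7) = -90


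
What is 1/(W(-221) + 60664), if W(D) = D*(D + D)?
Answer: 1/158346 ≈ 6.3153e-6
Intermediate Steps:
W(D) = 2*D**2 (W(D) = D*(2*D) = 2*D**2)
1/(W(-221) + 60664) = 1/(2*(-221)**2 + 60664) = 1/(2*48841 + 60664) = 1/(97682 + 60664) = 1/158346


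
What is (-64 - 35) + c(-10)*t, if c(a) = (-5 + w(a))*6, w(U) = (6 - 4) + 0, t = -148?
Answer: 2565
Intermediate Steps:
w(U) = 2 (w(U) = 2 + 0 = 2)
c(a) = -18 (c(a) = (-5 + 2)*6 = -3*6 = -18)
(-64 - 35) + c(-10)*t = (-64 - 35) - 18*(-148) = -99 + 2664 = 2565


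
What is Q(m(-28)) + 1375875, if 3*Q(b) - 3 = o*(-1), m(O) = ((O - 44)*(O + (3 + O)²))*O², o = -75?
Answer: 1375901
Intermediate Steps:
m(O) = O²*(-44 + O)*(O + (3 + O)²) (m(O) = ((-44 + O)*(O + (3 + O)²))*O² = O²*(-44 + O)*(O + (3 + O)²))
Q(b) = 26 (Q(b) = 1 + (-75*(-1))/3 = 1 + (⅓)*75 = 1 + 25 = 26)
Q(m(-28)) + 1375875 = 26 + 1375875 = 1375901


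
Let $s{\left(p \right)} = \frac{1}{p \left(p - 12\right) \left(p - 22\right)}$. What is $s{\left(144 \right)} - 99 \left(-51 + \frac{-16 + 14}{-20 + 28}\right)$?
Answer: $\frac{11765904481}{2318976} \approx 5073.8$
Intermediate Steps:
$s{\left(p \right)} = \frac{1}{p \left(-22 + p\right) \left(-12 + p\right)}$ ($s{\left(p \right)} = \frac{1}{p \left(-12 + p\right) \left(-22 + p\right)} = \frac{1}{p \left(-22 + p\right) \left(-12 + p\right)}$)
$s{\left(144 \right)} - 99 \left(-51 + \frac{-16 + 14}{-20 + 28}\right) = \frac{1}{144 \left(264 + 144^{2} - 4896\right)} - 99 \left(-51 + \frac{-16 + 14}{-20 + 28}\right) = \frac{1}{144 \left(264 + 20736 - 4896\right)} - 99 \left(-51 - \frac{2}{8}\right) = \frac{1}{144 \cdot 16104} - 99 \left(-51 - \frac{1}{4}\right) = \frac{1}{144} \cdot \frac{1}{16104} - 99 \left(-51 - \frac{1}{4}\right) = \frac{1}{2318976} - - \frac{20295}{4} = \frac{1}{2318976} + \frac{20295}{4} = \frac{11765904481}{2318976}$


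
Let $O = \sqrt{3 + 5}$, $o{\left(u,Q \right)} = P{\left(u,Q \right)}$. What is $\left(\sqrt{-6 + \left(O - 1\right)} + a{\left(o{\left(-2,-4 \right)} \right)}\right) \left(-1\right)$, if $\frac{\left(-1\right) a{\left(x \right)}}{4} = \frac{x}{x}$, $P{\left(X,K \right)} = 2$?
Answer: $4 - \sqrt{-7 + 2 \sqrt{2}} \approx 4.0 - 2.0424 i$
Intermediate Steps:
$o{\left(u,Q \right)} = 2$
$a{\left(x \right)} = -4$ ($a{\left(x \right)} = - 4 \frac{x}{x} = \left(-4\right) 1 = -4$)
$O = 2 \sqrt{2}$ ($O = \sqrt{8} = 2 \sqrt{2} \approx 2.8284$)
$\left(\sqrt{-6 + \left(O - 1\right)} + a{\left(o{\left(-2,-4 \right)} \right)}\right) \left(-1\right) = \left(\sqrt{-6 - \left(1 - 2 \sqrt{2}\right)} - 4\right) \left(-1\right) = \left(\sqrt{-7 + 2 \sqrt{2}} - 4\right) \left(-1\right) = \left(-4 + \sqrt{-7 + 2 \sqrt{2}}\right) \left(-1\right) = 4 - \sqrt{-7 + 2 \sqrt{2}}$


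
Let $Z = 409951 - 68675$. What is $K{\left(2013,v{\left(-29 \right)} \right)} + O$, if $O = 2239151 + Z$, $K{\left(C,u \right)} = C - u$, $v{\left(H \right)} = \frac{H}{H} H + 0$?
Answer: $2582469$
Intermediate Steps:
$Z = 341276$ ($Z = 409951 - 68675 = 341276$)
$v{\left(H \right)} = H$ ($v{\left(H \right)} = 1 H + 0 = H + 0 = H$)
$O = 2580427$ ($O = 2239151 + 341276 = 2580427$)
$K{\left(2013,v{\left(-29 \right)} \right)} + O = \left(2013 - -29\right) + 2580427 = \left(2013 + 29\right) + 2580427 = 2042 + 2580427 = 2582469$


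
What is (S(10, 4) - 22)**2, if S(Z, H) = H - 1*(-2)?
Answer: 256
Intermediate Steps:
S(Z, H) = 2 + H (S(Z, H) = H + 2 = 2 + H)
(S(10, 4) - 22)**2 = ((2 + 4) - 22)**2 = (6 - 22)**2 = (-16)**2 = 256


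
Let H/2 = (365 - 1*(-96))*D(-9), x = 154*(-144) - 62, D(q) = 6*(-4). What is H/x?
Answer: 11064/11119 ≈ 0.99505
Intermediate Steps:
D(q) = -24
x = -22238 (x = -22176 - 62 = -22238)
H = -22128 (H = 2*((365 - 1*(-96))*(-24)) = 2*((365 + 96)*(-24)) = 2*(461*(-24)) = 2*(-11064) = -22128)
H/x = -22128/(-22238) = -22128*(-1/22238) = 11064/11119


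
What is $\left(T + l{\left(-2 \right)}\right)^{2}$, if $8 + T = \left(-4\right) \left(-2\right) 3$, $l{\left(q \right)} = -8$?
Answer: $64$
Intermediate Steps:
$T = 16$ ($T = -8 + \left(-4\right) \left(-2\right) 3 = -8 + 8 \cdot 3 = -8 + 24 = 16$)
$\left(T + l{\left(-2 \right)}\right)^{2} = \left(16 - 8\right)^{2} = 8^{2} = 64$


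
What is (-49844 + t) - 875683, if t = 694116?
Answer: -231411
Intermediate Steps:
(-49844 + t) - 875683 = (-49844 + 694116) - 875683 = 644272 - 875683 = -231411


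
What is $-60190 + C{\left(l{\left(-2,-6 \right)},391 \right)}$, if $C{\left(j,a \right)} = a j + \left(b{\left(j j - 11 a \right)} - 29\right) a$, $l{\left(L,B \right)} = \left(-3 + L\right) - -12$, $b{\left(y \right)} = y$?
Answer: $-1731324$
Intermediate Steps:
$l{\left(L,B \right)} = 9 + L$ ($l{\left(L,B \right)} = \left(-3 + L\right) + 12 = 9 + L$)
$C{\left(j,a \right)} = a j + a \left(-29 + j^{2} - 11 a\right)$ ($C{\left(j,a \right)} = a j + \left(\left(j j - 11 a\right) - 29\right) a = a j + \left(\left(j^{2} - 11 a\right) - 29\right) a = a j + \left(-29 + j^{2} - 11 a\right) a = a j + a \left(-29 + j^{2} - 11 a\right)$)
$-60190 + C{\left(l{\left(-2,-6 \right)},391 \right)} = -60190 + 391 \left(-29 + \left(9 - 2\right) + \left(9 - 2\right)^{2} - 4301\right) = -60190 + 391 \left(-29 + 7 + 7^{2} - 4301\right) = -60190 + 391 \left(-29 + 7 + 49 - 4301\right) = -60190 + 391 \left(-4274\right) = -60190 - 1671134 = -1731324$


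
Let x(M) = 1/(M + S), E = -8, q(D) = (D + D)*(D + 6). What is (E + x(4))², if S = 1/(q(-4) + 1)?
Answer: 208849/3481 ≈ 59.997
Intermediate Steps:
q(D) = 2*D*(6 + D) (q(D) = (2*D)*(6 + D) = 2*D*(6 + D))
S = -1/15 (S = 1/(2*(-4)*(6 - 4) + 1) = 1/(2*(-4)*2 + 1) = 1/(-16 + 1) = 1/(-15) = -1/15 ≈ -0.066667)
x(M) = 1/(-1/15 + M) (x(M) = 1/(M - 1/15) = 1/(-1/15 + M))
(E + x(4))² = (-8 + 15/(-1 + 15*4))² = (-8 + 15/(-1 + 60))² = (-8 + 15/59)² = (-457/59)² = 208849/3481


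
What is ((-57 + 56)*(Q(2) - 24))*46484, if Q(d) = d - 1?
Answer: 1069132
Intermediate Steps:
Q(d) = -1 + d
((-57 + 56)*(Q(2) - 24))*46484 = ((-57 + 56)*((-1 + 2) - 24))*46484 = -(1 - 24)*46484 = -1*(-23)*46484 = 23*46484 = 1069132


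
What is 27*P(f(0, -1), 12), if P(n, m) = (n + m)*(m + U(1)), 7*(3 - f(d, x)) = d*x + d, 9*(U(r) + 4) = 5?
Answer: 3465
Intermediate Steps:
U(r) = -31/9 (U(r) = -4 + (⅑)*5 = -4 + 5/9 = -31/9)
f(d, x) = 3 - d/7 - d*x/7 (f(d, x) = 3 - (d*x + d)/7 = 3 - (d + d*x)/7 = 3 + (-d/7 - d*x/7) = 3 - d/7 - d*x/7)
P(n, m) = (-31/9 + m)*(m + n) (P(n, m) = (n + m)*(m - 31/9) = (m + n)*(-31/9 + m) = (-31/9 + m)*(m + n))
27*P(f(0, -1), 12) = 27*(12² - 31/9*12 - 31*(3 - ⅐*0 - ⅐*0*(-1))/9 + 12*(3 - ⅐*0 - ⅐*0*(-1))) = 27*(144 - 124/3 - 31*(3 + 0 + 0)/9 + 12*(3 + 0 + 0)) = 27*(144 - 124/3 - 31/9*3 + 12*3) = 27*(144 - 124/3 - 31/3 + 36) = 27*(385/3) = 3465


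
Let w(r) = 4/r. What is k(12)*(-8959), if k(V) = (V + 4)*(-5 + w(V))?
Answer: 2006816/3 ≈ 6.6894e+5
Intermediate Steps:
k(V) = (-5 + 4/V)*(4 + V) (k(V) = (V + 4)*(-5 + 4/V) = (4 + V)*(-5 + 4/V) = (-5 + 4/V)*(4 + V))
k(12)*(-8959) = (-16 - 5*12 + 16/12)*(-8959) = (-16 - 60 + 16*(1/12))*(-8959) = (-16 - 60 + 4/3)*(-8959) = -224/3*(-8959) = 2006816/3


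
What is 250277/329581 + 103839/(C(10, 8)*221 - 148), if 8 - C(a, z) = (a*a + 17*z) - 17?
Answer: -7505217892/5139156533 ≈ -1.4604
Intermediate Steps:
C(a, z) = 25 - a² - 17*z (C(a, z) = 8 - ((a*a + 17*z) - 17) = 8 - ((a² + 17*z) - 17) = 8 - (-17 + a² + 17*z) = 8 + (17 - a² - 17*z) = 25 - a² - 17*z)
250277/329581 + 103839/(C(10, 8)*221 - 148) = 250277/329581 + 103839/((25 - 1*10² - 17*8)*221 - 148) = 250277*(1/329581) + 103839/((25 - 1*100 - 136)*221 - 148) = 250277/329581 + 103839/((25 - 100 - 136)*221 - 148) = 250277/329581 + 103839/(-211*221 - 148) = 250277/329581 + 103839/(-46631 - 148) = 250277/329581 + 103839/(-46779) = 250277/329581 + 103839*(-1/46779) = 250277/329581 - 34613/15593 = -7505217892/5139156533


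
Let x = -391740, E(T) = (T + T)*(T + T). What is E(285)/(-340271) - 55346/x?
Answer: -2853781243/3507835830 ≈ -0.81354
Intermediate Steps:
E(T) = 4*T² (E(T) = (2*T)*(2*T) = 4*T²)
E(285)/(-340271) - 55346/x = (4*285²)/(-340271) - 55346/(-391740) = (4*81225)*(-1/340271) - 55346*(-1/391740) = 324900*(-1/340271) + 27673/195870 = -17100/17909 + 27673/195870 = -2853781243/3507835830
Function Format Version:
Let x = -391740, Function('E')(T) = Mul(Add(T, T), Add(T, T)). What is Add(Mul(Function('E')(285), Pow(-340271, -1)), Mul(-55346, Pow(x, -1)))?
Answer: Rational(-2853781243, 3507835830) ≈ -0.81354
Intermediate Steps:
Function('E')(T) = Mul(4, Pow(T, 2)) (Function('E')(T) = Mul(Mul(2, T), Mul(2, T)) = Mul(4, Pow(T, 2)))
Add(Mul(Function('E')(285), Pow(-340271, -1)), Mul(-55346, Pow(x, -1))) = Add(Mul(Mul(4, Pow(285, 2)), Pow(-340271, -1)), Mul(-55346, Pow(-391740, -1))) = Add(Mul(Mul(4, 81225), Rational(-1, 340271)), Mul(-55346, Rational(-1, 391740))) = Add(Mul(324900, Rational(-1, 340271)), Rational(27673, 195870)) = Add(Rational(-17100, 17909), Rational(27673, 195870)) = Rational(-2853781243, 3507835830)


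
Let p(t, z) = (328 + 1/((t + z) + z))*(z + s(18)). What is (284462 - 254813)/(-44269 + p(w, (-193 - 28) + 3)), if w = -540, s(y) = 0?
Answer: -14468712/56497115 ≈ -0.25610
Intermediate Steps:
p(t, z) = z*(328 + 1/(t + 2*z)) (p(t, z) = (328 + 1/((t + z) + z))*(z + 0) = (328 + 1/(t + 2*z))*z = z*(328 + 1/(t + 2*z)))
(284462 - 254813)/(-44269 + p(w, (-193 - 28) + 3)) = (284462 - 254813)/(-44269 + ((-193 - 28) + 3)*(1 + 328*(-540) + 656*((-193 - 28) + 3))/(-540 + 2*((-193 - 28) + 3))) = 29649/(-44269 + (-221 + 3)*(1 - 177120 + 656*(-221 + 3))/(-540 + 2*(-221 + 3))) = 29649/(-44269 - 218*(1 - 177120 + 656*(-218))/(-540 + 2*(-218))) = 29649/(-44269 - 218*(1 - 177120 - 143008)/(-540 - 436)) = 29649/(-44269 - 218*(-320127)/(-976)) = 29649/(-44269 - 218*(-1/976)*(-320127)) = 29649/(-44269 - 34893843/488) = 29649/(-56497115/488) = 29649*(-488/56497115) = -14468712/56497115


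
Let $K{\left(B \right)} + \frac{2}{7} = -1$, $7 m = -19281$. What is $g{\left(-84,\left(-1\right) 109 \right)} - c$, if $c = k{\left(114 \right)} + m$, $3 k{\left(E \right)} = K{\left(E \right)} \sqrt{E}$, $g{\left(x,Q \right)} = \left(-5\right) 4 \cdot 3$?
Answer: $\frac{18861}{7} + \frac{3 \sqrt{114}}{7} \approx 2699.0$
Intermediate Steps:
$m = - \frac{19281}{7}$ ($m = \frac{1}{7} \left(-19281\right) = - \frac{19281}{7} \approx -2754.4$)
$K{\left(B \right)} = - \frac{9}{7}$ ($K{\left(B \right)} = - \frac{2}{7} - 1 = - \frac{9}{7}$)
$g{\left(x,Q \right)} = -60$ ($g{\left(x,Q \right)} = \left(-20\right) 3 = -60$)
$k{\left(E \right)} = - \frac{3 \sqrt{E}}{7}$ ($k{\left(E \right)} = \frac{\left(- \frac{9}{7}\right) \sqrt{E}}{3} = - \frac{3 \sqrt{E}}{7}$)
$c = - \frac{19281}{7} - \frac{3 \sqrt{114}}{7}$ ($c = - \frac{3 \sqrt{114}}{7} - \frac{19281}{7} = - \frac{19281}{7} - \frac{3 \sqrt{114}}{7} \approx -2759.0$)
$g{\left(-84,\left(-1\right) 109 \right)} - c = -60 - \left(- \frac{19281}{7} - \frac{3 \sqrt{114}}{7}\right) = -60 + \left(\frac{19281}{7} + \frac{3 \sqrt{114}}{7}\right) = \frac{18861}{7} + \frac{3 \sqrt{114}}{7}$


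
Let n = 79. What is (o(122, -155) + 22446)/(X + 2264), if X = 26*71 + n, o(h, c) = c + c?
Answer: 22136/4189 ≈ 5.2843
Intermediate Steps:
o(h, c) = 2*c
X = 1925 (X = 26*71 + 79 = 1846 + 79 = 1925)
(o(122, -155) + 22446)/(X + 2264) = (2*(-155) + 22446)/(1925 + 2264) = (-310 + 22446)/4189 = 22136*(1/4189) = 22136/4189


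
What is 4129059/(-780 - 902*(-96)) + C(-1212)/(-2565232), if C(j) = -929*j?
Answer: 109326816947/2292996754 ≈ 47.679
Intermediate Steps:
4129059/(-780 - 902*(-96)) + C(-1212)/(-2565232) = 4129059/(-780 - 902*(-96)) - 929*(-1212)/(-2565232) = 4129059/(-780 + 86592) + 1125948*(-1/2565232) = 4129059/85812 - 281487/641308 = 4129059*(1/85812) - 281487/641308 = 1376353/28604 - 281487/641308 = 109326816947/2292996754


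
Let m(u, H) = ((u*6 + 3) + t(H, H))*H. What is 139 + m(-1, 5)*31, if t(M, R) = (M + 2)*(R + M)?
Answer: 10524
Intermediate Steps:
t(M, R) = (2 + M)*(M + R)
m(u, H) = H*(3 + 2*H² + 4*H + 6*u) (m(u, H) = ((u*6 + 3) + (H² + 2*H + 2*H + H*H))*H = ((6*u + 3) + (H² + 2*H + 2*H + H²))*H = ((3 + 6*u) + (2*H² + 4*H))*H = (3 + 2*H² + 4*H + 6*u)*H = H*(3 + 2*H² + 4*H + 6*u))
139 + m(-1, 5)*31 = 139 + (5*(3 + 2*5² + 4*5 + 6*(-1)))*31 = 139 + (5*(3 + 2*25 + 20 - 6))*31 = 139 + (5*(3 + 50 + 20 - 6))*31 = 139 + (5*67)*31 = 139 + 335*31 = 139 + 10385 = 10524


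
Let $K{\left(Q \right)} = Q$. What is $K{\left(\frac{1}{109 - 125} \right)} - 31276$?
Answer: $- \frac{500417}{16} \approx -31276.0$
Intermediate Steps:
$K{\left(\frac{1}{109 - 125} \right)} - 31276 = \frac{1}{109 - 125} - 31276 = \frac{1}{-16} - 31276 = - \frac{1}{16} - 31276 = - \frac{500417}{16}$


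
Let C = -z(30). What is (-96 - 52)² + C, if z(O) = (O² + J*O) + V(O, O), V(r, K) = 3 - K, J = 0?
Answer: 21031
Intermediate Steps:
z(O) = 3 + O² - O (z(O) = (O² + 0*O) + (3 - O) = (O² + 0) + (3 - O) = O² + (3 - O) = 3 + O² - O)
C = -873 (C = -(3 + 30² - 1*30) = -(3 + 900 - 30) = -1*873 = -873)
(-96 - 52)² + C = (-96 - 52)² - 873 = (-148)² - 873 = 21904 - 873 = 21031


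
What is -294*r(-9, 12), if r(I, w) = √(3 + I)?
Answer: -294*I*√6 ≈ -720.15*I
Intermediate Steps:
-294*r(-9, 12) = -294*√(3 - 9) = -294*I*√6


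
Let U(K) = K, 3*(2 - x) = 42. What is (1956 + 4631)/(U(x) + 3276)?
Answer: 6587/3264 ≈ 2.0181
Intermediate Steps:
x = -12 (x = 2 - ⅓*42 = 2 - 14 = -12)
(1956 + 4631)/(U(x) + 3276) = (1956 + 4631)/(-12 + 3276) = 6587/3264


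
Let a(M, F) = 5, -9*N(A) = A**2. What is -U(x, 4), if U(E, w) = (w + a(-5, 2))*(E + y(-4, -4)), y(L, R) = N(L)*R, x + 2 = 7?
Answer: -109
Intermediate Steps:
x = 5 (x = -2 + 7 = 5)
N(A) = -A**2/9
y(L, R) = -R*L**2/9 (y(L, R) = (-L**2/9)*R = -R*L**2/9)
U(E, w) = (5 + w)*(64/9 + E) (U(E, w) = (w + 5)*(E - 1/9*(-4)*(-4)**2) = (5 + w)*(E - 1/9*(-4)*16) = (5 + w)*(E + 64/9) = (5 + w)*(64/9 + E))
-U(x, 4) = -(320/9 + 5*5 + (64/9)*4 + 5*4) = -(320/9 + 25 + 256/9 + 20) = -1*109 = -109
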